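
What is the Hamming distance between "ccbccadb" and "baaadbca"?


Comparing "ccbccadb" and "baaadbca" position by position:
  Position 0: 'c' vs 'b' => differ
  Position 1: 'c' vs 'a' => differ
  Position 2: 'b' vs 'a' => differ
  Position 3: 'c' vs 'a' => differ
  Position 4: 'c' vs 'd' => differ
  Position 5: 'a' vs 'b' => differ
  Position 6: 'd' vs 'c' => differ
  Position 7: 'b' vs 'a' => differ
Total differences (Hamming distance): 8

8


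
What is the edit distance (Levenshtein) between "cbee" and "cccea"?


Computing edit distance: "cbee" -> "cccea"
DP table:
           c    c    c    e    a
      0    1    2    3    4    5
  c   1    0    1    2    3    4
  b   2    1    1    2    3    4
  e   3    2    2    2    2    3
  e   4    3    3    3    2    3
Edit distance = dp[4][5] = 3

3


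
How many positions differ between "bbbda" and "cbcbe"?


Comparing "bbbda" and "cbcbe" position by position:
  Position 0: 'b' vs 'c' => DIFFER
  Position 1: 'b' vs 'b' => same
  Position 2: 'b' vs 'c' => DIFFER
  Position 3: 'd' vs 'b' => DIFFER
  Position 4: 'a' vs 'e' => DIFFER
Positions that differ: 4

4


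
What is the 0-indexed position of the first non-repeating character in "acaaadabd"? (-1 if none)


Input: acaaadabd
Character frequencies:
  'a': 5
  'b': 1
  'c': 1
  'd': 2
Scanning left to right for freq == 1:
  Position 0 ('a'): freq=5, skip
  Position 1 ('c'): unique! => answer = 1

1


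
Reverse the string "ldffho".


Input: ldffho
Reading characters right to left:
  Position 5: 'o'
  Position 4: 'h'
  Position 3: 'f'
  Position 2: 'f'
  Position 1: 'd'
  Position 0: 'l'
Reversed: ohffdl

ohffdl


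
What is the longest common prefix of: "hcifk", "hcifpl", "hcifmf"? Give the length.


Words: hcifk, hcifpl, hcifmf
  Position 0: all 'h' => match
  Position 1: all 'c' => match
  Position 2: all 'i' => match
  Position 3: all 'f' => match
  Position 4: ('k', 'p', 'm') => mismatch, stop
LCP = "hcif" (length 4)

4


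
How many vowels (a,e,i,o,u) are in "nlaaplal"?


Input: nlaaplal
Checking each character:
  'n' at position 0: consonant
  'l' at position 1: consonant
  'a' at position 2: vowel (running total: 1)
  'a' at position 3: vowel (running total: 2)
  'p' at position 4: consonant
  'l' at position 5: consonant
  'a' at position 6: vowel (running total: 3)
  'l' at position 7: consonant
Total vowels: 3

3


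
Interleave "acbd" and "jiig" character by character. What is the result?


Interleaving "acbd" and "jiig":
  Position 0: 'a' from first, 'j' from second => "aj"
  Position 1: 'c' from first, 'i' from second => "ci"
  Position 2: 'b' from first, 'i' from second => "bi"
  Position 3: 'd' from first, 'g' from second => "dg"
Result: ajcibidg

ajcibidg


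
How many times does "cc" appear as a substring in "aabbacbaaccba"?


Searching for "cc" in "aabbacbaaccba"
Scanning each position:
  Position 0: "aa" => no
  Position 1: "ab" => no
  Position 2: "bb" => no
  Position 3: "ba" => no
  Position 4: "ac" => no
  Position 5: "cb" => no
  Position 6: "ba" => no
  Position 7: "aa" => no
  Position 8: "ac" => no
  Position 9: "cc" => MATCH
  Position 10: "cb" => no
  Position 11: "ba" => no
Total occurrences: 1

1


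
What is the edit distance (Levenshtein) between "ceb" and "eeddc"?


Computing edit distance: "ceb" -> "eeddc"
DP table:
           e    e    d    d    c
      0    1    2    3    4    5
  c   1    1    2    3    4    4
  e   2    1    1    2    3    4
  b   3    2    2    2    3    4
Edit distance = dp[3][5] = 4

4


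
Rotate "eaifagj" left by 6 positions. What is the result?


Input: "eaifagj", rotate left by 6
First 6 characters: "eaifag"
Remaining characters: "j"
Concatenate remaining + first: "j" + "eaifag" = "jeaifag"

jeaifag


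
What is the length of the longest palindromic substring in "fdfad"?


Input: "fdfad"
Checking substrings for palindromes:
  [0:3] "fdf" (len 3) => palindrome
Longest palindromic substring: "fdf" with length 3

3


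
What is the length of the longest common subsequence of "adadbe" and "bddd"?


LCS of "adadbe" and "bddd"
DP table:
           b    d    d    d
      0    0    0    0    0
  a   0    0    0    0    0
  d   0    0    1    1    1
  a   0    0    1    1    1
  d   0    0    1    2    2
  b   0    1    1    2    2
  e   0    1    1    2    2
LCS length = dp[6][4] = 2

2


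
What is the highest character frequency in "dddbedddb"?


Input: dddbedddb
Character counts:
  'b': 2
  'd': 6
  'e': 1
Maximum frequency: 6

6


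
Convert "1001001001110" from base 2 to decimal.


Input: "1001001001110" in base 2
Positional expansion:
  Digit '1' (value 1) x 2^12 = 4096
  Digit '0' (value 0) x 2^11 = 0
  Digit '0' (value 0) x 2^10 = 0
  Digit '1' (value 1) x 2^9 = 512
  Digit '0' (value 0) x 2^8 = 0
  Digit '0' (value 0) x 2^7 = 0
  Digit '1' (value 1) x 2^6 = 64
  Digit '0' (value 0) x 2^5 = 0
  Digit '0' (value 0) x 2^4 = 0
  Digit '1' (value 1) x 2^3 = 8
  Digit '1' (value 1) x 2^2 = 4
  Digit '1' (value 1) x 2^1 = 2
  Digit '0' (value 0) x 2^0 = 0
Sum = 4686

4686


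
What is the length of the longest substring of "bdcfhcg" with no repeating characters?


Input: "bdcfhcg"
Sliding window (track last position of each char):
  Position 0 ('b'): window [0,0] length 1 -- new best
  Position 1 ('d'): window [0,1] length 2 -- new best
  Position 2 ('c'): window [0,2] length 3 -- new best
  Position 3 ('f'): window [0,3] length 4 -- new best
  Position 4 ('h'): window [0,4] length 5 -- new best
  Position 5 ('c'): repeat (last at 2), move window start to 3
  Position 5 ('c'): window [3,5] length 3
  Position 6 ('g'): window [3,6] length 4
Longest substring with no repeats: "bdcfh" with length 5

5


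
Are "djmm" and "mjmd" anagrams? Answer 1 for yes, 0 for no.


Strings: "djmm", "mjmd"
Sorted first:  djmm
Sorted second: djmm
Sorted forms match => anagrams

1


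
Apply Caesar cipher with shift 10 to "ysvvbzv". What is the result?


Caesar cipher: shift "ysvvbzv" by 10
  'y' (pos 24) + 10 = pos 8 = 'i'
  's' (pos 18) + 10 = pos 2 = 'c'
  'v' (pos 21) + 10 = pos 5 = 'f'
  'v' (pos 21) + 10 = pos 5 = 'f'
  'b' (pos 1) + 10 = pos 11 = 'l'
  'z' (pos 25) + 10 = pos 9 = 'j'
  'v' (pos 21) + 10 = pos 5 = 'f'
Result: icffljf

icffljf


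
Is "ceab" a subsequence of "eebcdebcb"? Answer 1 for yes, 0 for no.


Check if "ceab" is a subsequence of "eebcdebcb"
Greedy scan:
  Position 0 ('e'): no match needed
  Position 1 ('e'): no match needed
  Position 2 ('b'): no match needed
  Position 3 ('c'): matches sub[0] = 'c'
  Position 4 ('d'): no match needed
  Position 5 ('e'): matches sub[1] = 'e'
  Position 6 ('b'): no match needed
  Position 7 ('c'): no match needed
  Position 8 ('b'): no match needed
Only matched 2/4 characters => not a subsequence

0


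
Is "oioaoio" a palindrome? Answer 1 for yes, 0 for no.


Input: oioaoio
Reversed: oioaoio
  Compare pos 0 ('o') with pos 6 ('o'): match
  Compare pos 1 ('i') with pos 5 ('i'): match
  Compare pos 2 ('o') with pos 4 ('o'): match
Result: palindrome

1


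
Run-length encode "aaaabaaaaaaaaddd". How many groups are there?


Input: aaaabaaaaaaaaddd
Scanning for consecutive runs:
  Group 1: 'a' x 4 (positions 0-3)
  Group 2: 'b' x 1 (positions 4-4)
  Group 3: 'a' x 8 (positions 5-12)
  Group 4: 'd' x 3 (positions 13-15)
Total groups: 4

4


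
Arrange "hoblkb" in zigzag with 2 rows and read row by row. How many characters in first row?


Zigzag "hoblkb" into 2 rows:
Placing characters:
  'h' => row 0
  'o' => row 1
  'b' => row 0
  'l' => row 1
  'k' => row 0
  'b' => row 1
Rows:
  Row 0: "hbk"
  Row 1: "olb"
First row length: 3

3


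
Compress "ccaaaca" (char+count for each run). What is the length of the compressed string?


Input: ccaaaca
Runs:
  'c' x 2 => "c2"
  'a' x 3 => "a3"
  'c' x 1 => "c1"
  'a' x 1 => "a1"
Compressed: "c2a3c1a1"
Compressed length: 8

8


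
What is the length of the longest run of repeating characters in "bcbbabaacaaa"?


Input: "bcbbabaacaaa"
Scanning for longest run:
  Position 1 ('c'): new char, reset run to 1
  Position 2 ('b'): new char, reset run to 1
  Position 3 ('b'): continues run of 'b', length=2
  Position 4 ('a'): new char, reset run to 1
  Position 5 ('b'): new char, reset run to 1
  Position 6 ('a'): new char, reset run to 1
  Position 7 ('a'): continues run of 'a', length=2
  Position 8 ('c'): new char, reset run to 1
  Position 9 ('a'): new char, reset run to 1
  Position 10 ('a'): continues run of 'a', length=2
  Position 11 ('a'): continues run of 'a', length=3
Longest run: 'a' with length 3

3


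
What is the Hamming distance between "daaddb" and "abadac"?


Comparing "daaddb" and "abadac" position by position:
  Position 0: 'd' vs 'a' => differ
  Position 1: 'a' vs 'b' => differ
  Position 2: 'a' vs 'a' => same
  Position 3: 'd' vs 'd' => same
  Position 4: 'd' vs 'a' => differ
  Position 5: 'b' vs 'c' => differ
Total differences (Hamming distance): 4

4


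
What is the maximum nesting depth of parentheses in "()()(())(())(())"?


Input: "()()(())(())(())"
Tracking depth:
  Position 0 '(': depth becomes 1
  Position 1 ')': depth becomes 0
  Position 2 '(': depth becomes 1
  Position 3 ')': depth becomes 0
  Position 4 '(': depth becomes 1
  Position 5 '(': depth becomes 2
  Position 6 ')': depth becomes 1
  Position 7 ')': depth becomes 0
  Position 8 '(': depth becomes 1
  Position 9 '(': depth becomes 2
  Position 10 ')': depth becomes 1
  Position 11 ')': depth becomes 0
  Position 12 '(': depth becomes 1
  Position 13 '(': depth becomes 2
  Position 14 ')': depth becomes 1
  Position 15 ')': depth becomes 0
Maximum depth reached: 2

2


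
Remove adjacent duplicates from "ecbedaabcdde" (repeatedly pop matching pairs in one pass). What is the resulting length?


Input: ecbedaabcdde
Stack-based adjacent duplicate removal:
  Read 'e': push. Stack: e
  Read 'c': push. Stack: ec
  Read 'b': push. Stack: ecb
  Read 'e': push. Stack: ecbe
  Read 'd': push. Stack: ecbed
  Read 'a': push. Stack: ecbeda
  Read 'a': matches stack top 'a' => pop. Stack: ecbed
  Read 'b': push. Stack: ecbedb
  Read 'c': push. Stack: ecbedbc
  Read 'd': push. Stack: ecbedbcd
  Read 'd': matches stack top 'd' => pop. Stack: ecbedbc
  Read 'e': push. Stack: ecbedbce
Final stack: "ecbedbce" (length 8)

8


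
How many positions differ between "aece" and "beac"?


Comparing "aece" and "beac" position by position:
  Position 0: 'a' vs 'b' => DIFFER
  Position 1: 'e' vs 'e' => same
  Position 2: 'c' vs 'a' => DIFFER
  Position 3: 'e' vs 'c' => DIFFER
Positions that differ: 3

3


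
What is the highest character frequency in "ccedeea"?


Input: ccedeea
Character counts:
  'a': 1
  'c': 2
  'd': 1
  'e': 3
Maximum frequency: 3

3


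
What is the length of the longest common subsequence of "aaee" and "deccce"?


LCS of "aaee" and "deccce"
DP table:
           d    e    c    c    c    e
      0    0    0    0    0    0    0
  a   0    0    0    0    0    0    0
  a   0    0    0    0    0    0    0
  e   0    0    1    1    1    1    1
  e   0    0    1    1    1    1    2
LCS length = dp[4][6] = 2

2


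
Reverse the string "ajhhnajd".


Input: ajhhnajd
Reading characters right to left:
  Position 7: 'd'
  Position 6: 'j'
  Position 5: 'a'
  Position 4: 'n'
  Position 3: 'h'
  Position 2: 'h'
  Position 1: 'j'
  Position 0: 'a'
Reversed: djanhhja

djanhhja


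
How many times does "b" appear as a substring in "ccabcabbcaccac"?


Searching for "b" in "ccabcabbcaccac"
Scanning each position:
  Position 0: "c" => no
  Position 1: "c" => no
  Position 2: "a" => no
  Position 3: "b" => MATCH
  Position 4: "c" => no
  Position 5: "a" => no
  Position 6: "b" => MATCH
  Position 7: "b" => MATCH
  Position 8: "c" => no
  Position 9: "a" => no
  Position 10: "c" => no
  Position 11: "c" => no
  Position 12: "a" => no
  Position 13: "c" => no
Total occurrences: 3

3


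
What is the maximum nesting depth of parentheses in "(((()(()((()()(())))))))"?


Input: "(((()(()((()()(())))))))"
Tracking depth:
  Position 0 '(': depth becomes 1
  Position 1 '(': depth becomes 2
  Position 2 '(': depth becomes 3
  Position 3 '(': depth becomes 4
  Position 4 ')': depth becomes 3
  Position 5 '(': depth becomes 4
  Position 6 '(': depth becomes 5
  Position 7 ')': depth becomes 4
  Position 8 '(': depth becomes 5
  Position 9 '(': depth becomes 6
  Position 10 '(': depth becomes 7
  Position 11 ')': depth becomes 6
  Position 12 '(': depth becomes 7
  Position 13 ')': depth becomes 6
  Position 14 '(': depth becomes 7
  Position 15 '(': depth becomes 8
  Position 16 ')': depth becomes 7
  Position 17 ')': depth becomes 6
  Position 18 ')': depth becomes 5
  Position 19 ')': depth becomes 4
  Position 20 ')': depth becomes 3
  Position 21 ')': depth becomes 2
  Position 22 ')': depth becomes 1
  Position 23 ')': depth becomes 0
Maximum depth reached: 8

8


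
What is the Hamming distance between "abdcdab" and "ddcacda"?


Comparing "abdcdab" and "ddcacda" position by position:
  Position 0: 'a' vs 'd' => differ
  Position 1: 'b' vs 'd' => differ
  Position 2: 'd' vs 'c' => differ
  Position 3: 'c' vs 'a' => differ
  Position 4: 'd' vs 'c' => differ
  Position 5: 'a' vs 'd' => differ
  Position 6: 'b' vs 'a' => differ
Total differences (Hamming distance): 7

7


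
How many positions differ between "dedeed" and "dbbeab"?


Comparing "dedeed" and "dbbeab" position by position:
  Position 0: 'd' vs 'd' => same
  Position 1: 'e' vs 'b' => DIFFER
  Position 2: 'd' vs 'b' => DIFFER
  Position 3: 'e' vs 'e' => same
  Position 4: 'e' vs 'a' => DIFFER
  Position 5: 'd' vs 'b' => DIFFER
Positions that differ: 4

4


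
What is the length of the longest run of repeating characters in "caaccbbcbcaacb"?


Input: "caaccbbcbcaacb"
Scanning for longest run:
  Position 1 ('a'): new char, reset run to 1
  Position 2 ('a'): continues run of 'a', length=2
  Position 3 ('c'): new char, reset run to 1
  Position 4 ('c'): continues run of 'c', length=2
  Position 5 ('b'): new char, reset run to 1
  Position 6 ('b'): continues run of 'b', length=2
  Position 7 ('c'): new char, reset run to 1
  Position 8 ('b'): new char, reset run to 1
  Position 9 ('c'): new char, reset run to 1
  Position 10 ('a'): new char, reset run to 1
  Position 11 ('a'): continues run of 'a', length=2
  Position 12 ('c'): new char, reset run to 1
  Position 13 ('b'): new char, reset run to 1
Longest run: 'a' with length 2

2


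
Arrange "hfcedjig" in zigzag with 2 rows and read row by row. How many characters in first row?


Zigzag "hfcedjig" into 2 rows:
Placing characters:
  'h' => row 0
  'f' => row 1
  'c' => row 0
  'e' => row 1
  'd' => row 0
  'j' => row 1
  'i' => row 0
  'g' => row 1
Rows:
  Row 0: "hcdi"
  Row 1: "fejg"
First row length: 4

4


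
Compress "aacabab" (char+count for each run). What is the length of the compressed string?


Input: aacabab
Runs:
  'a' x 2 => "a2"
  'c' x 1 => "c1"
  'a' x 1 => "a1"
  'b' x 1 => "b1"
  'a' x 1 => "a1"
  'b' x 1 => "b1"
Compressed: "a2c1a1b1a1b1"
Compressed length: 12

12


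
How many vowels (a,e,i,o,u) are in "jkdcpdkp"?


Input: jkdcpdkp
Checking each character:
  'j' at position 0: consonant
  'k' at position 1: consonant
  'd' at position 2: consonant
  'c' at position 3: consonant
  'p' at position 4: consonant
  'd' at position 5: consonant
  'k' at position 6: consonant
  'p' at position 7: consonant
Total vowels: 0

0


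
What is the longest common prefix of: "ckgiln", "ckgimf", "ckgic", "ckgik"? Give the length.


Words: ckgiln, ckgimf, ckgic, ckgik
  Position 0: all 'c' => match
  Position 1: all 'k' => match
  Position 2: all 'g' => match
  Position 3: all 'i' => match
  Position 4: ('l', 'm', 'c', 'k') => mismatch, stop
LCP = "ckgi" (length 4)

4


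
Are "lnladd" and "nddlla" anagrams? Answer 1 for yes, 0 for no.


Strings: "lnladd", "nddlla"
Sorted first:  addlln
Sorted second: addlln
Sorted forms match => anagrams

1


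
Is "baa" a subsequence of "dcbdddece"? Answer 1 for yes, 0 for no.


Check if "baa" is a subsequence of "dcbdddece"
Greedy scan:
  Position 0 ('d'): no match needed
  Position 1 ('c'): no match needed
  Position 2 ('b'): matches sub[0] = 'b'
  Position 3 ('d'): no match needed
  Position 4 ('d'): no match needed
  Position 5 ('d'): no match needed
  Position 6 ('e'): no match needed
  Position 7 ('c'): no match needed
  Position 8 ('e'): no match needed
Only matched 1/3 characters => not a subsequence

0


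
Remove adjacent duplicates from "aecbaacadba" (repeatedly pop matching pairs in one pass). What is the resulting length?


Input: aecbaacadba
Stack-based adjacent duplicate removal:
  Read 'a': push. Stack: a
  Read 'e': push. Stack: ae
  Read 'c': push. Stack: aec
  Read 'b': push. Stack: aecb
  Read 'a': push. Stack: aecba
  Read 'a': matches stack top 'a' => pop. Stack: aecb
  Read 'c': push. Stack: aecbc
  Read 'a': push. Stack: aecbca
  Read 'd': push. Stack: aecbcad
  Read 'b': push. Stack: aecbcadb
  Read 'a': push. Stack: aecbcadba
Final stack: "aecbcadba" (length 9)

9


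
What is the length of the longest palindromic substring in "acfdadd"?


Input: "acfdadd"
Checking substrings for palindromes:
  [3:6] "dad" (len 3) => palindrome
  [5:7] "dd" (len 2) => palindrome
Longest palindromic substring: "dad" with length 3

3


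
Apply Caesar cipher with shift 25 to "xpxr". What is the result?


Caesar cipher: shift "xpxr" by 25
  'x' (pos 23) + 25 = pos 22 = 'w'
  'p' (pos 15) + 25 = pos 14 = 'o'
  'x' (pos 23) + 25 = pos 22 = 'w'
  'r' (pos 17) + 25 = pos 16 = 'q'
Result: wowq

wowq


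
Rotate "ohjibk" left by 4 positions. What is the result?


Input: "ohjibk", rotate left by 4
First 4 characters: "ohji"
Remaining characters: "bk"
Concatenate remaining + first: "bk" + "ohji" = "bkohji"

bkohji


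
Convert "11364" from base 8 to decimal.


Input: "11364" in base 8
Positional expansion:
  Digit '1' (value 1) x 8^4 = 4096
  Digit '1' (value 1) x 8^3 = 512
  Digit '3' (value 3) x 8^2 = 192
  Digit '6' (value 6) x 8^1 = 48
  Digit '4' (value 4) x 8^0 = 4
Sum = 4852

4852


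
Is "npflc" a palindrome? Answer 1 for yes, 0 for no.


Input: npflc
Reversed: clfpn
  Compare pos 0 ('n') with pos 4 ('c'): MISMATCH
  Compare pos 1 ('p') with pos 3 ('l'): MISMATCH
Result: not a palindrome

0


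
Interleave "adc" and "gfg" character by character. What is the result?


Interleaving "adc" and "gfg":
  Position 0: 'a' from first, 'g' from second => "ag"
  Position 1: 'd' from first, 'f' from second => "df"
  Position 2: 'c' from first, 'g' from second => "cg"
Result: agdfcg

agdfcg


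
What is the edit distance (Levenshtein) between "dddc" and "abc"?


Computing edit distance: "dddc" -> "abc"
DP table:
           a    b    c
      0    1    2    3
  d   1    1    2    3
  d   2    2    2    3
  d   3    3    3    3
  c   4    4    4    3
Edit distance = dp[4][3] = 3

3


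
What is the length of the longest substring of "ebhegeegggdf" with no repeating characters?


Input: "ebhegeegggdf"
Sliding window (track last position of each char):
  Position 0 ('e'): window [0,0] length 1 -- new best
  Position 1 ('b'): window [0,1] length 2 -- new best
  Position 2 ('h'): window [0,2] length 3 -- new best
  Position 3 ('e'): repeat (last at 0), move window start to 1
  Position 3 ('e'): window [1,3] length 3
  Position 4 ('g'): window [1,4] length 4 -- new best
  Position 5 ('e'): repeat (last at 3), move window start to 4
  Position 5 ('e'): window [4,5] length 2
  Position 6 ('e'): repeat (last at 5), move window start to 6
  Position 6 ('e'): window [6,6] length 1
  Position 7 ('g'): window [6,7] length 2
  Position 8 ('g'): repeat (last at 7), move window start to 8
  Position 8 ('g'): window [8,8] length 1
  Position 9 ('g'): repeat (last at 8), move window start to 9
  Position 9 ('g'): window [9,9] length 1
  Position 10 ('d'): window [9,10] length 2
  Position 11 ('f'): window [9,11] length 3
Longest substring with no repeats: "bheg" with length 4

4


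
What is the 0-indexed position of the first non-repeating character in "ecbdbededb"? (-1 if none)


Input: ecbdbededb
Character frequencies:
  'b': 3
  'c': 1
  'd': 3
  'e': 3
Scanning left to right for freq == 1:
  Position 0 ('e'): freq=3, skip
  Position 1 ('c'): unique! => answer = 1

1


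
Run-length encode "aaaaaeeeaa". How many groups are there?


Input: aaaaaeeeaa
Scanning for consecutive runs:
  Group 1: 'a' x 5 (positions 0-4)
  Group 2: 'e' x 3 (positions 5-7)
  Group 3: 'a' x 2 (positions 8-9)
Total groups: 3

3


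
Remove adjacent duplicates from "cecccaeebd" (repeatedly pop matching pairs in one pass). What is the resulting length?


Input: cecccaeebd
Stack-based adjacent duplicate removal:
  Read 'c': push. Stack: c
  Read 'e': push. Stack: ce
  Read 'c': push. Stack: cec
  Read 'c': matches stack top 'c' => pop. Stack: ce
  Read 'c': push. Stack: cec
  Read 'a': push. Stack: ceca
  Read 'e': push. Stack: cecae
  Read 'e': matches stack top 'e' => pop. Stack: ceca
  Read 'b': push. Stack: cecab
  Read 'd': push. Stack: cecabd
Final stack: "cecabd" (length 6)

6


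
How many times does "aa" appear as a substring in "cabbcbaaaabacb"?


Searching for "aa" in "cabbcbaaaabacb"
Scanning each position:
  Position 0: "ca" => no
  Position 1: "ab" => no
  Position 2: "bb" => no
  Position 3: "bc" => no
  Position 4: "cb" => no
  Position 5: "ba" => no
  Position 6: "aa" => MATCH
  Position 7: "aa" => MATCH
  Position 8: "aa" => MATCH
  Position 9: "ab" => no
  Position 10: "ba" => no
  Position 11: "ac" => no
  Position 12: "cb" => no
Total occurrences: 3

3


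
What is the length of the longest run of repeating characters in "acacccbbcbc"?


Input: "acacccbbcbc"
Scanning for longest run:
  Position 1 ('c'): new char, reset run to 1
  Position 2 ('a'): new char, reset run to 1
  Position 3 ('c'): new char, reset run to 1
  Position 4 ('c'): continues run of 'c', length=2
  Position 5 ('c'): continues run of 'c', length=3
  Position 6 ('b'): new char, reset run to 1
  Position 7 ('b'): continues run of 'b', length=2
  Position 8 ('c'): new char, reset run to 1
  Position 9 ('b'): new char, reset run to 1
  Position 10 ('c'): new char, reset run to 1
Longest run: 'c' with length 3

3


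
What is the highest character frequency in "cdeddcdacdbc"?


Input: cdeddcdacdbc
Character counts:
  'a': 1
  'b': 1
  'c': 4
  'd': 5
  'e': 1
Maximum frequency: 5

5


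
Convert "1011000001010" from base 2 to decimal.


Input: "1011000001010" in base 2
Positional expansion:
  Digit '1' (value 1) x 2^12 = 4096
  Digit '0' (value 0) x 2^11 = 0
  Digit '1' (value 1) x 2^10 = 1024
  Digit '1' (value 1) x 2^9 = 512
  Digit '0' (value 0) x 2^8 = 0
  Digit '0' (value 0) x 2^7 = 0
  Digit '0' (value 0) x 2^6 = 0
  Digit '0' (value 0) x 2^5 = 0
  Digit '0' (value 0) x 2^4 = 0
  Digit '1' (value 1) x 2^3 = 8
  Digit '0' (value 0) x 2^2 = 0
  Digit '1' (value 1) x 2^1 = 2
  Digit '0' (value 0) x 2^0 = 0
Sum = 5642

5642


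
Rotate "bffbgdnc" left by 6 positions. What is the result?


Input: "bffbgdnc", rotate left by 6
First 6 characters: "bffbgd"
Remaining characters: "nc"
Concatenate remaining + first: "nc" + "bffbgd" = "ncbffbgd"

ncbffbgd


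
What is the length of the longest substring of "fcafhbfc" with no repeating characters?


Input: "fcafhbfc"
Sliding window (track last position of each char):
  Position 0 ('f'): window [0,0] length 1 -- new best
  Position 1 ('c'): window [0,1] length 2 -- new best
  Position 2 ('a'): window [0,2] length 3 -- new best
  Position 3 ('f'): repeat (last at 0), move window start to 1
  Position 3 ('f'): window [1,3] length 3
  Position 4 ('h'): window [1,4] length 4 -- new best
  Position 5 ('b'): window [1,5] length 5 -- new best
  Position 6 ('f'): repeat (last at 3), move window start to 4
  Position 6 ('f'): window [4,6] length 3
  Position 7 ('c'): window [4,7] length 4
Longest substring with no repeats: "cafhb" with length 5

5


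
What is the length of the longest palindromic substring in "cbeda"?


Input: "cbeda"
Checking substrings for palindromes:
  No multi-char palindromic substrings found
Longest palindromic substring: "c" with length 1

1


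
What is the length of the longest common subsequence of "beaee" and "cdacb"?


LCS of "beaee" and "cdacb"
DP table:
           c    d    a    c    b
      0    0    0    0    0    0
  b   0    0    0    0    0    1
  e   0    0    0    0    0    1
  a   0    0    0    1    1    1
  e   0    0    0    1    1    1
  e   0    0    0    1    1    1
LCS length = dp[5][5] = 1

1


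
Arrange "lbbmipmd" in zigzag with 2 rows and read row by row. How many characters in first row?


Zigzag "lbbmipmd" into 2 rows:
Placing characters:
  'l' => row 0
  'b' => row 1
  'b' => row 0
  'm' => row 1
  'i' => row 0
  'p' => row 1
  'm' => row 0
  'd' => row 1
Rows:
  Row 0: "lbim"
  Row 1: "bmpd"
First row length: 4

4


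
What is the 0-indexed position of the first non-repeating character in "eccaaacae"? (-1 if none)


Input: eccaaacae
Character frequencies:
  'a': 4
  'c': 3
  'e': 2
Scanning left to right for freq == 1:
  Position 0 ('e'): freq=2, skip
  Position 1 ('c'): freq=3, skip
  Position 2 ('c'): freq=3, skip
  Position 3 ('a'): freq=4, skip
  Position 4 ('a'): freq=4, skip
  Position 5 ('a'): freq=4, skip
  Position 6 ('c'): freq=3, skip
  Position 7 ('a'): freq=4, skip
  Position 8 ('e'): freq=2, skip
  No unique character found => answer = -1

-1


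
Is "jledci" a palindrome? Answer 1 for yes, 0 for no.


Input: jledci
Reversed: icdelj
  Compare pos 0 ('j') with pos 5 ('i'): MISMATCH
  Compare pos 1 ('l') with pos 4 ('c'): MISMATCH
  Compare pos 2 ('e') with pos 3 ('d'): MISMATCH
Result: not a palindrome

0


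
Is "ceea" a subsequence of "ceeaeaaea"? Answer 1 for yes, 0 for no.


Check if "ceea" is a subsequence of "ceeaeaaea"
Greedy scan:
  Position 0 ('c'): matches sub[0] = 'c'
  Position 1 ('e'): matches sub[1] = 'e'
  Position 2 ('e'): matches sub[2] = 'e'
  Position 3 ('a'): matches sub[3] = 'a'
  Position 4 ('e'): no match needed
  Position 5 ('a'): no match needed
  Position 6 ('a'): no match needed
  Position 7 ('e'): no match needed
  Position 8 ('a'): no match needed
All 4 characters matched => is a subsequence

1


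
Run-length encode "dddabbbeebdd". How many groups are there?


Input: dddabbbeebdd
Scanning for consecutive runs:
  Group 1: 'd' x 3 (positions 0-2)
  Group 2: 'a' x 1 (positions 3-3)
  Group 3: 'b' x 3 (positions 4-6)
  Group 4: 'e' x 2 (positions 7-8)
  Group 5: 'b' x 1 (positions 9-9)
  Group 6: 'd' x 2 (positions 10-11)
Total groups: 6

6


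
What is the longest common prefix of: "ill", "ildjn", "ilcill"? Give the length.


Words: ill, ildjn, ilcill
  Position 0: all 'i' => match
  Position 1: all 'l' => match
  Position 2: ('l', 'd', 'c') => mismatch, stop
LCP = "il" (length 2)

2


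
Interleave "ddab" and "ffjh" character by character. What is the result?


Interleaving "ddab" and "ffjh":
  Position 0: 'd' from first, 'f' from second => "df"
  Position 1: 'd' from first, 'f' from second => "df"
  Position 2: 'a' from first, 'j' from second => "aj"
  Position 3: 'b' from first, 'h' from second => "bh"
Result: dfdfajbh

dfdfajbh


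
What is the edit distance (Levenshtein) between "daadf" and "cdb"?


Computing edit distance: "daadf" -> "cdb"
DP table:
           c    d    b
      0    1    2    3
  d   1    1    1    2
  a   2    2    2    2
  a   3    3    3    3
  d   4    4    3    4
  f   5    5    4    4
Edit distance = dp[5][3] = 4

4


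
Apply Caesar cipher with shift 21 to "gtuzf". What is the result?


Caesar cipher: shift "gtuzf" by 21
  'g' (pos 6) + 21 = pos 1 = 'b'
  't' (pos 19) + 21 = pos 14 = 'o'
  'u' (pos 20) + 21 = pos 15 = 'p'
  'z' (pos 25) + 21 = pos 20 = 'u'
  'f' (pos 5) + 21 = pos 0 = 'a'
Result: bopua

bopua


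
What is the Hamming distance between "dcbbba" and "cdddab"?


Comparing "dcbbba" and "cdddab" position by position:
  Position 0: 'd' vs 'c' => differ
  Position 1: 'c' vs 'd' => differ
  Position 2: 'b' vs 'd' => differ
  Position 3: 'b' vs 'd' => differ
  Position 4: 'b' vs 'a' => differ
  Position 5: 'a' vs 'b' => differ
Total differences (Hamming distance): 6

6


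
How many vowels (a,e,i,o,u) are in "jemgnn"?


Input: jemgnn
Checking each character:
  'j' at position 0: consonant
  'e' at position 1: vowel (running total: 1)
  'm' at position 2: consonant
  'g' at position 3: consonant
  'n' at position 4: consonant
  'n' at position 5: consonant
Total vowels: 1

1


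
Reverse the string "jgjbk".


Input: jgjbk
Reading characters right to left:
  Position 4: 'k'
  Position 3: 'b'
  Position 2: 'j'
  Position 1: 'g'
  Position 0: 'j'
Reversed: kbjgj

kbjgj


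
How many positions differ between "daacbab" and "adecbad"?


Comparing "daacbab" and "adecbad" position by position:
  Position 0: 'd' vs 'a' => DIFFER
  Position 1: 'a' vs 'd' => DIFFER
  Position 2: 'a' vs 'e' => DIFFER
  Position 3: 'c' vs 'c' => same
  Position 4: 'b' vs 'b' => same
  Position 5: 'a' vs 'a' => same
  Position 6: 'b' vs 'd' => DIFFER
Positions that differ: 4

4


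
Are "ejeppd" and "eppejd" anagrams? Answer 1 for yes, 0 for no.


Strings: "ejeppd", "eppejd"
Sorted first:  deejpp
Sorted second: deejpp
Sorted forms match => anagrams

1


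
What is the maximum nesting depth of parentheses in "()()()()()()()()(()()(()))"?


Input: "()()()()()()()()(()()(()))"
Tracking depth:
  Position 0 '(': depth becomes 1
  Position 1 ')': depth becomes 0
  Position 2 '(': depth becomes 1
  Position 3 ')': depth becomes 0
  Position 4 '(': depth becomes 1
  Position 5 ')': depth becomes 0
  Position 6 '(': depth becomes 1
  Position 7 ')': depth becomes 0
  Position 8 '(': depth becomes 1
  Position 9 ')': depth becomes 0
  Position 10 '(': depth becomes 1
  Position 11 ')': depth becomes 0
  Position 12 '(': depth becomes 1
  Position 13 ')': depth becomes 0
  Position 14 '(': depth becomes 1
  Position 15 ')': depth becomes 0
  Position 16 '(': depth becomes 1
  Position 17 '(': depth becomes 2
  Position 18 ')': depth becomes 1
  Position 19 '(': depth becomes 2
  Position 20 ')': depth becomes 1
  Position 21 '(': depth becomes 2
  Position 22 '(': depth becomes 3
  Position 23 ')': depth becomes 2
  Position 24 ')': depth becomes 1
  Position 25 ')': depth becomes 0
Maximum depth reached: 3

3


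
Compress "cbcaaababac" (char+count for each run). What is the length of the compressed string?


Input: cbcaaababac
Runs:
  'c' x 1 => "c1"
  'b' x 1 => "b1"
  'c' x 1 => "c1"
  'a' x 3 => "a3"
  'b' x 1 => "b1"
  'a' x 1 => "a1"
  'b' x 1 => "b1"
  'a' x 1 => "a1"
  'c' x 1 => "c1"
Compressed: "c1b1c1a3b1a1b1a1c1"
Compressed length: 18

18


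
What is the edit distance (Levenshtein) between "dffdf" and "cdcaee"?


Computing edit distance: "dffdf" -> "cdcaee"
DP table:
           c    d    c    a    e    e
      0    1    2    3    4    5    6
  d   1    1    1    2    3    4    5
  f   2    2    2    2    3    4    5
  f   3    3    3    3    3    4    5
  d   4    4    3    4    4    4    5
  f   5    5    4    4    5    5    5
Edit distance = dp[5][6] = 5

5


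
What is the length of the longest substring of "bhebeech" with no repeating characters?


Input: "bhebeech"
Sliding window (track last position of each char):
  Position 0 ('b'): window [0,0] length 1 -- new best
  Position 1 ('h'): window [0,1] length 2 -- new best
  Position 2 ('e'): window [0,2] length 3 -- new best
  Position 3 ('b'): repeat (last at 0), move window start to 1
  Position 3 ('b'): window [1,3] length 3
  Position 4 ('e'): repeat (last at 2), move window start to 3
  Position 4 ('e'): window [3,4] length 2
  Position 5 ('e'): repeat (last at 4), move window start to 5
  Position 5 ('e'): window [5,5] length 1
  Position 6 ('c'): window [5,6] length 2
  Position 7 ('h'): window [5,7] length 3
Longest substring with no repeats: "bhe" with length 3

3


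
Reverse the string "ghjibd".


Input: ghjibd
Reading characters right to left:
  Position 5: 'd'
  Position 4: 'b'
  Position 3: 'i'
  Position 2: 'j'
  Position 1: 'h'
  Position 0: 'g'
Reversed: dbijhg

dbijhg


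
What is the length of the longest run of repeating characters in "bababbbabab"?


Input: "bababbbabab"
Scanning for longest run:
  Position 1 ('a'): new char, reset run to 1
  Position 2 ('b'): new char, reset run to 1
  Position 3 ('a'): new char, reset run to 1
  Position 4 ('b'): new char, reset run to 1
  Position 5 ('b'): continues run of 'b', length=2
  Position 6 ('b'): continues run of 'b', length=3
  Position 7 ('a'): new char, reset run to 1
  Position 8 ('b'): new char, reset run to 1
  Position 9 ('a'): new char, reset run to 1
  Position 10 ('b'): new char, reset run to 1
Longest run: 'b' with length 3

3


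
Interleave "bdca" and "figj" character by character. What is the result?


Interleaving "bdca" and "figj":
  Position 0: 'b' from first, 'f' from second => "bf"
  Position 1: 'd' from first, 'i' from second => "di"
  Position 2: 'c' from first, 'g' from second => "cg"
  Position 3: 'a' from first, 'j' from second => "aj"
Result: bfdicgaj

bfdicgaj


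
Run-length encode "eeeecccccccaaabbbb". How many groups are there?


Input: eeeecccccccaaabbbb
Scanning for consecutive runs:
  Group 1: 'e' x 4 (positions 0-3)
  Group 2: 'c' x 7 (positions 4-10)
  Group 3: 'a' x 3 (positions 11-13)
  Group 4: 'b' x 4 (positions 14-17)
Total groups: 4

4


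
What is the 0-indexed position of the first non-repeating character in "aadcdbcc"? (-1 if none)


Input: aadcdbcc
Character frequencies:
  'a': 2
  'b': 1
  'c': 3
  'd': 2
Scanning left to right for freq == 1:
  Position 0 ('a'): freq=2, skip
  Position 1 ('a'): freq=2, skip
  Position 2 ('d'): freq=2, skip
  Position 3 ('c'): freq=3, skip
  Position 4 ('d'): freq=2, skip
  Position 5 ('b'): unique! => answer = 5

5


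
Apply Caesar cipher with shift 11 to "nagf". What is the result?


Caesar cipher: shift "nagf" by 11
  'n' (pos 13) + 11 = pos 24 = 'y'
  'a' (pos 0) + 11 = pos 11 = 'l'
  'g' (pos 6) + 11 = pos 17 = 'r'
  'f' (pos 5) + 11 = pos 16 = 'q'
Result: ylrq

ylrq


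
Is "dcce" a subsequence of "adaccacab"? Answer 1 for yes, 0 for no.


Check if "dcce" is a subsequence of "adaccacab"
Greedy scan:
  Position 0 ('a'): no match needed
  Position 1 ('d'): matches sub[0] = 'd'
  Position 2 ('a'): no match needed
  Position 3 ('c'): matches sub[1] = 'c'
  Position 4 ('c'): matches sub[2] = 'c'
  Position 5 ('a'): no match needed
  Position 6 ('c'): no match needed
  Position 7 ('a'): no match needed
  Position 8 ('b'): no match needed
Only matched 3/4 characters => not a subsequence

0


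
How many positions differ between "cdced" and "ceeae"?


Comparing "cdced" and "ceeae" position by position:
  Position 0: 'c' vs 'c' => same
  Position 1: 'd' vs 'e' => DIFFER
  Position 2: 'c' vs 'e' => DIFFER
  Position 3: 'e' vs 'a' => DIFFER
  Position 4: 'd' vs 'e' => DIFFER
Positions that differ: 4

4


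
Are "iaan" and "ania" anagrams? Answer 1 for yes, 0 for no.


Strings: "iaan", "ania"
Sorted first:  aain
Sorted second: aain
Sorted forms match => anagrams

1


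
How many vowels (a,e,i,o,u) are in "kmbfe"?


Input: kmbfe
Checking each character:
  'k' at position 0: consonant
  'm' at position 1: consonant
  'b' at position 2: consonant
  'f' at position 3: consonant
  'e' at position 4: vowel (running total: 1)
Total vowels: 1

1


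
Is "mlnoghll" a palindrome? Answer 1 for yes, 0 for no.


Input: mlnoghll
Reversed: llhgonlm
  Compare pos 0 ('m') with pos 7 ('l'): MISMATCH
  Compare pos 1 ('l') with pos 6 ('l'): match
  Compare pos 2 ('n') with pos 5 ('h'): MISMATCH
  Compare pos 3 ('o') with pos 4 ('g'): MISMATCH
Result: not a palindrome

0


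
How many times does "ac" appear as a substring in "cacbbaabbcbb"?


Searching for "ac" in "cacbbaabbcbb"
Scanning each position:
  Position 0: "ca" => no
  Position 1: "ac" => MATCH
  Position 2: "cb" => no
  Position 3: "bb" => no
  Position 4: "ba" => no
  Position 5: "aa" => no
  Position 6: "ab" => no
  Position 7: "bb" => no
  Position 8: "bc" => no
  Position 9: "cb" => no
  Position 10: "bb" => no
Total occurrences: 1

1


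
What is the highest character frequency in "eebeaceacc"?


Input: eebeaceacc
Character counts:
  'a': 2
  'b': 1
  'c': 3
  'e': 4
Maximum frequency: 4

4


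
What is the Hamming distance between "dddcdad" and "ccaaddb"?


Comparing "dddcdad" and "ccaaddb" position by position:
  Position 0: 'd' vs 'c' => differ
  Position 1: 'd' vs 'c' => differ
  Position 2: 'd' vs 'a' => differ
  Position 3: 'c' vs 'a' => differ
  Position 4: 'd' vs 'd' => same
  Position 5: 'a' vs 'd' => differ
  Position 6: 'd' vs 'b' => differ
Total differences (Hamming distance): 6

6


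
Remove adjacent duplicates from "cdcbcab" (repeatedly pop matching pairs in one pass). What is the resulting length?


Input: cdcbcab
Stack-based adjacent duplicate removal:
  Read 'c': push. Stack: c
  Read 'd': push. Stack: cd
  Read 'c': push. Stack: cdc
  Read 'b': push. Stack: cdcb
  Read 'c': push. Stack: cdcbc
  Read 'a': push. Stack: cdcbca
  Read 'b': push. Stack: cdcbcab
Final stack: "cdcbcab" (length 7)

7


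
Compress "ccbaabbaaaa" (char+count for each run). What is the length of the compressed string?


Input: ccbaabbaaaa
Runs:
  'c' x 2 => "c2"
  'b' x 1 => "b1"
  'a' x 2 => "a2"
  'b' x 2 => "b2"
  'a' x 4 => "a4"
Compressed: "c2b1a2b2a4"
Compressed length: 10

10


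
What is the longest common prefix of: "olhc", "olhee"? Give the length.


Words: olhc, olhee
  Position 0: all 'o' => match
  Position 1: all 'l' => match
  Position 2: all 'h' => match
  Position 3: ('c', 'e') => mismatch, stop
LCP = "olh" (length 3)

3


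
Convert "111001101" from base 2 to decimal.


Input: "111001101" in base 2
Positional expansion:
  Digit '1' (value 1) x 2^8 = 256
  Digit '1' (value 1) x 2^7 = 128
  Digit '1' (value 1) x 2^6 = 64
  Digit '0' (value 0) x 2^5 = 0
  Digit '0' (value 0) x 2^4 = 0
  Digit '1' (value 1) x 2^3 = 8
  Digit '1' (value 1) x 2^2 = 4
  Digit '0' (value 0) x 2^1 = 0
  Digit '1' (value 1) x 2^0 = 1
Sum = 461

461


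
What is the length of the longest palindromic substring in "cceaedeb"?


Input: "cceaedeb"
Checking substrings for palindromes:
  [2:5] "eae" (len 3) => palindrome
  [4:7] "ede" (len 3) => palindrome
  [0:2] "cc" (len 2) => palindrome
Longest palindromic substring: "eae" with length 3

3


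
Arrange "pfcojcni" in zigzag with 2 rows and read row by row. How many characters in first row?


Zigzag "pfcojcni" into 2 rows:
Placing characters:
  'p' => row 0
  'f' => row 1
  'c' => row 0
  'o' => row 1
  'j' => row 0
  'c' => row 1
  'n' => row 0
  'i' => row 1
Rows:
  Row 0: "pcjn"
  Row 1: "foci"
First row length: 4

4


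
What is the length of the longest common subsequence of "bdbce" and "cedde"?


LCS of "bdbce" and "cedde"
DP table:
           c    e    d    d    e
      0    0    0    0    0    0
  b   0    0    0    0    0    0
  d   0    0    0    1    1    1
  b   0    0    0    1    1    1
  c   0    1    1    1    1    1
  e   0    1    2    2    2    2
LCS length = dp[5][5] = 2

2


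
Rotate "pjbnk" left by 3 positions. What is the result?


Input: "pjbnk", rotate left by 3
First 3 characters: "pjb"
Remaining characters: "nk"
Concatenate remaining + first: "nk" + "pjb" = "nkpjb"

nkpjb


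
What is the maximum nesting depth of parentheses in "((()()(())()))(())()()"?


Input: "((()()(())()))(())()()"
Tracking depth:
  Position 0 '(': depth becomes 1
  Position 1 '(': depth becomes 2
  Position 2 '(': depth becomes 3
  Position 3 ')': depth becomes 2
  Position 4 '(': depth becomes 3
  Position 5 ')': depth becomes 2
  Position 6 '(': depth becomes 3
  Position 7 '(': depth becomes 4
  Position 8 ')': depth becomes 3
  Position 9 ')': depth becomes 2
  Position 10 '(': depth becomes 3
  Position 11 ')': depth becomes 2
  Position 12 ')': depth becomes 1
  Position 13 ')': depth becomes 0
  Position 14 '(': depth becomes 1
  Position 15 '(': depth becomes 2
  Position 16 ')': depth becomes 1
  Position 17 ')': depth becomes 0
  Position 18 '(': depth becomes 1
  Position 19 ')': depth becomes 0
  Position 20 '(': depth becomes 1
  Position 21 ')': depth becomes 0
Maximum depth reached: 4

4
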